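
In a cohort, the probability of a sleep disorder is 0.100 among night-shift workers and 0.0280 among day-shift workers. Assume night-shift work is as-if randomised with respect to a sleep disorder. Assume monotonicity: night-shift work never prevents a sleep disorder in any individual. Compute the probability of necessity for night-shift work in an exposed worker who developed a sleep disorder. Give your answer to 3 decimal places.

Let p₁ = 0.1, p₀ = 0.028.
Under exogeneity and monotonicity, PN = (p₁ − p₀) / p₁.
PN = (0.1 − 0.028) / 0.1 = 0.072 / 0.1 ≈ 0.7200

PN ≈ 0.720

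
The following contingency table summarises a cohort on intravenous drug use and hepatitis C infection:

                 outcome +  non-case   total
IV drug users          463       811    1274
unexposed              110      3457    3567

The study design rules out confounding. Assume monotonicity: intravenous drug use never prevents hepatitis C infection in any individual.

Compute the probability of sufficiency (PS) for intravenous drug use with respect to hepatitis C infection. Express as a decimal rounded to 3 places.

PS ≈ 0.343

p₁ = P(outcome | exposed) = 463/1274 = 0.36342
p₀ = P(outcome | unexposed) = 110/3567 = 0.030838
Under exogeneity and monotonicity, PS = (p₁ − p₀)/(1 − p₀).
PS = (0.36342 − 0.030838) / 0.96916 ≈ 0.3432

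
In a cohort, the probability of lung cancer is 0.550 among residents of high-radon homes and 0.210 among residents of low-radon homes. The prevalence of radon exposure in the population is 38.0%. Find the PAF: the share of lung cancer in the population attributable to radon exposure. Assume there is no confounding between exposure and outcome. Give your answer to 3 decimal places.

Let p₁ = 0.55, p₀ = 0.21.
Overall risk P(Y=1) = π·p₁ + (1−π)·p₀ = 0.38×0.55 + 0.62×0.21 = 0.3392.
Under exogeneity, PAF = [P(Y=1) − p₀] / P(Y=1).
PAF = (0.3392 − 0.21) / 0.3392 ≈ 0.3809

PAF ≈ 0.381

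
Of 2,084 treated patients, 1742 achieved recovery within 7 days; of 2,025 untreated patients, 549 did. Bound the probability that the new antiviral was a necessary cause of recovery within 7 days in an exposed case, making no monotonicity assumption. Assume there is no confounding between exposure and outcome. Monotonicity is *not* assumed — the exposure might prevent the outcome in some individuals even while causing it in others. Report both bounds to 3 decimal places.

0.676 ≤ PN ≤ 0.872

p₁ = P(outcome | exposed) = 1742/2084 = 0.83589
p₀ = P(outcome | unexposed) = 549/2025 = 0.27111
Under exogeneity alone the bounds on PN are max{0,(p₁−p₀)/p₁} ≤ PN ≤ min{1,(1−p₀)/p₁}.
  lower = (p₁ − p₀)/p₁ = 0.56478 / 0.83589 ≈ 0.6757
  upper = min{1, (1 − p₀)/p₁} = 0.72889 / 0.83589 ≈ 0.8720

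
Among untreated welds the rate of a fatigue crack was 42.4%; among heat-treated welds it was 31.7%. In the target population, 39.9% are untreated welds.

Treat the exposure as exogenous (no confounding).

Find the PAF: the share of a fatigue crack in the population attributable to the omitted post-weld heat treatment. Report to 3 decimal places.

p₁ = 0.424, p₀ = 0.317.
Overall risk P(Y=1) = π·p₁ + (1−π)·p₀ = 0.399×0.424 + 0.601×0.317 = 0.35969.
Under exogeneity, PAF = [P(Y=1) − p₀] / P(Y=1).
PAF = (0.35969 − 0.317) / 0.35969 ≈ 0.1187

PAF ≈ 0.119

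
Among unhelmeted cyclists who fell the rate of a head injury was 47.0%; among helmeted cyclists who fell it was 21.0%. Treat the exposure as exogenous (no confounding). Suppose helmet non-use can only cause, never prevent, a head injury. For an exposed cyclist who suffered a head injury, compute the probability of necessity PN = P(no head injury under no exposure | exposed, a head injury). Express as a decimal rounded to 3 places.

PN ≈ 0.553

p₁ = 0.47, p₀ = 0.21.
Under exogeneity and monotonicity, PN = (p₁ − p₀) / p₁.
PN = (0.47 − 0.21) / 0.47 = 0.26 / 0.47 ≈ 0.5532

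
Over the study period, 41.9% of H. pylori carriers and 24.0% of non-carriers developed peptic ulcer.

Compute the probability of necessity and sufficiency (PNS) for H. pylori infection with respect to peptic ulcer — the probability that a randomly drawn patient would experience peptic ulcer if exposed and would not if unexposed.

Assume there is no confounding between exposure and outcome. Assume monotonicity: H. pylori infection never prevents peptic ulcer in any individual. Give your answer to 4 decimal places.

PNS ≈ 0.1790

p₁ = 0.419, p₀ = 0.24.
Under exogeneity and monotonicity, PNS = p₁ − p₀.
PNS = 0.419 − 0.24 = 0.179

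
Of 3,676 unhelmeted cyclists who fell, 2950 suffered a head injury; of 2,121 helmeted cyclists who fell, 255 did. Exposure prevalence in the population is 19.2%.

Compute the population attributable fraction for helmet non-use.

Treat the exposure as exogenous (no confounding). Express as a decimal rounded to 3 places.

PAF ≈ 0.521

p₁ = P(outcome | exposed) = 2950/3676 = 0.8025
p₀ = P(outcome | unexposed) = 255/2121 = 0.12023
Overall risk P(Y=1) = π·p₁ + (1−π)·p₀ = 0.192×0.8025 + 0.808×0.12023 = 0.25122.
Under exogeneity, PAF = [P(Y=1) − p₀] / P(Y=1).
PAF = (0.25122 − 0.12023) / 0.25122 ≈ 0.5214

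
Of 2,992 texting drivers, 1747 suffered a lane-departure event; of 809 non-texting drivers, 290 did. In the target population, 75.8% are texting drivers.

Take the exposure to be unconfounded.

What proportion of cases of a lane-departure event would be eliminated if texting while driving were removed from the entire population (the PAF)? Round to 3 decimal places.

p₁ = P(outcome | exposed) = 1747/2992 = 0.58389
p₀ = P(outcome | unexposed) = 290/809 = 0.35847
Overall risk P(Y=1) = π·p₁ + (1−π)·p₀ = 0.758×0.58389 + 0.242×0.35847 = 0.52934.
Under exogeneity, PAF = [P(Y=1) − p₀] / P(Y=1).
PAF = (0.52934 − 0.35847) / 0.52934 ≈ 0.3228

PAF ≈ 0.323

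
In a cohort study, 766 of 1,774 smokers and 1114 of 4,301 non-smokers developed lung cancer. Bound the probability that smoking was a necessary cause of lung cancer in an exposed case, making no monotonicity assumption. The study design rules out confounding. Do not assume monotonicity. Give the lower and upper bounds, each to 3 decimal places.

p₁ = P(outcome | exposed) = 766/1774 = 0.43179
p₀ = P(outcome | unexposed) = 1114/4301 = 0.25901
Under exogeneity alone the bounds on PN are max{0,(p₁−p₀)/p₁} ≤ PN ≤ min{1,(1−p₀)/p₁}.
  lower = (p₁ − p₀)/p₁ = 0.17278 / 0.43179 ≈ 0.4002
  upper = min{1, (1 − p₀)/p₁} = 0.74099 / 0.43179 ≈ 1.7161 → capped at 1

0.400 ≤ PN ≤ 1.000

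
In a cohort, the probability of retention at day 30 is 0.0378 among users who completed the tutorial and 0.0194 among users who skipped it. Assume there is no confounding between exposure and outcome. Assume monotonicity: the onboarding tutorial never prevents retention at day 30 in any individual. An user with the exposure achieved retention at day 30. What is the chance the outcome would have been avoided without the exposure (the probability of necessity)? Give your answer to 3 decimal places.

PN ≈ 0.487

Let p₁ = 0.0378, p₀ = 0.0194.
Under exogeneity and monotonicity, PN = (p₁ − p₀) / p₁.
PN = (0.0378 − 0.0194) / 0.0378 = 0.0184 / 0.0378 ≈ 0.4868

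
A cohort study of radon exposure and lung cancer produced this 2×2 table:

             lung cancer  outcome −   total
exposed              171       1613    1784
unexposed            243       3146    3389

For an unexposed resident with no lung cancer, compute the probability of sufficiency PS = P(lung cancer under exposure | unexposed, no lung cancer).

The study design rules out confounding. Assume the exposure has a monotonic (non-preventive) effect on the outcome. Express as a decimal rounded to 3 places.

p₁ = P(outcome | exposed) = 171/1784 = 0.095852
p₀ = P(outcome | unexposed) = 243/3389 = 0.071703
Under exogeneity and monotonicity, PS = (p₁ − p₀)/(1 − p₀).
PS = (0.095852 − 0.071703) / 0.9283 ≈ 0.0260

PS ≈ 0.026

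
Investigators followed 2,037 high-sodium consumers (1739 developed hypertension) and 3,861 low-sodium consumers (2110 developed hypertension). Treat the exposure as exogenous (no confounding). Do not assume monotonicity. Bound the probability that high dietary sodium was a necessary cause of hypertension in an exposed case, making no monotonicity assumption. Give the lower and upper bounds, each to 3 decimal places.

p₁ = P(outcome | exposed) = 1739/2037 = 0.85371
p₀ = P(outcome | unexposed) = 2110/3861 = 0.54649
Under exogeneity alone the bounds on PN are max{0,(p₁−p₀)/p₁} ≤ PN ≤ min{1,(1−p₀)/p₁}.
  lower = (p₁ − p₀)/p₁ = 0.30722 / 0.85371 ≈ 0.3599
  upper = min{1, (1 − p₀)/p₁} = 0.45351 / 0.85371 ≈ 0.5312

0.360 ≤ PN ≤ 0.531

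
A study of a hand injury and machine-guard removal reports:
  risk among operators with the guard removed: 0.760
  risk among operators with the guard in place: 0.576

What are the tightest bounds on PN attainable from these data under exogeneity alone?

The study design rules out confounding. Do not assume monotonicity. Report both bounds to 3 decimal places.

Let p₁ = 0.76, p₀ = 0.576.
Under exogeneity alone the bounds on PN are max{0,(p₁−p₀)/p₁} ≤ PN ≤ min{1,(1−p₀)/p₁}.
  lower = (p₁ − p₀)/p₁ = 0.184 / 0.76 ≈ 0.2421
  upper = min{1, (1 − p₀)/p₁} = 0.424 / 0.76 ≈ 0.5579

0.242 ≤ PN ≤ 0.558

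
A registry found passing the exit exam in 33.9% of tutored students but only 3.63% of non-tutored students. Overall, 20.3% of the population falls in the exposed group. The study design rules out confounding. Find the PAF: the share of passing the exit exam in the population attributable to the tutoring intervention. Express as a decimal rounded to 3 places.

p₁ = 0.339, p₀ = 0.0363.
Overall risk P(Y=1) = π·p₁ + (1−π)·p₀ = 0.203×0.339 + 0.797×0.0363 = 0.097748.
Under exogeneity, PAF = [P(Y=1) − p₀] / P(Y=1).
PAF = (0.097748 − 0.0363) / 0.097748 ≈ 0.6286

PAF ≈ 0.629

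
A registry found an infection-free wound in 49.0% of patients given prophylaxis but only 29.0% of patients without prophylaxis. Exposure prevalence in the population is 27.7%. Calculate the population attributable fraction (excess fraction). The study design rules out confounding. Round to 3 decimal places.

PAF ≈ 0.160

p₁ = 0.49, p₀ = 0.29.
Overall risk P(Y=1) = π·p₁ + (1−π)·p₀ = 0.277×0.49 + 0.723×0.29 = 0.3454.
Under exogeneity, PAF = [P(Y=1) − p₀] / P(Y=1).
PAF = (0.3454 − 0.29) / 0.3454 ≈ 0.1604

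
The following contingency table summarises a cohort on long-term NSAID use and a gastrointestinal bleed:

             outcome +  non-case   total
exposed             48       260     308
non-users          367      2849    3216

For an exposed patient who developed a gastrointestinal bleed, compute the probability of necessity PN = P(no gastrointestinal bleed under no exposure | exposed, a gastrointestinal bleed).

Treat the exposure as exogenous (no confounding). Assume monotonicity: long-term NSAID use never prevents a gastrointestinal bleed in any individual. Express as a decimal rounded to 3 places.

PN ≈ 0.268

p₁ = P(outcome | exposed) = 48/308 = 0.15584
p₀ = P(outcome | unexposed) = 367/3216 = 0.11412
Under exogeneity and monotonicity, PN = (p₁ − p₀) / p₁.
PN = (0.15584 − 0.11412) / 0.15584 = 0.041727 / 0.15584 ≈ 0.2677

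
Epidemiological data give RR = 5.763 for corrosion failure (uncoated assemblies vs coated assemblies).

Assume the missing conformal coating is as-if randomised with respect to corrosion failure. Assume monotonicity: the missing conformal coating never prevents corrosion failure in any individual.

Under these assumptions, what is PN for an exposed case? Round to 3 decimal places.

PN ≈ 0.826

Under exogeneity and monotonicity, PN = (RR − 1) / RR = 1 − 1/RR.
PN = (5.763 − 1) / 5.763 = 4.763 / 5.763 ≈ 0.8265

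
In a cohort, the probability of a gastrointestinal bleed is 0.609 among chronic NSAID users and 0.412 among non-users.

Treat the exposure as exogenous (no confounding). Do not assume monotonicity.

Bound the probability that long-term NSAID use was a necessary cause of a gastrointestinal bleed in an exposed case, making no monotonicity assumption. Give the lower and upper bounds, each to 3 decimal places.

Let p₁ = 0.609, p₀ = 0.412.
Under exogeneity alone the bounds on PN are max{0,(p₁−p₀)/p₁} ≤ PN ≤ min{1,(1−p₀)/p₁}.
  lower = (p₁ − p₀)/p₁ = 0.197 / 0.609 ≈ 0.3235
  upper = min{1, (1 − p₀)/p₁} = 0.588 / 0.609 ≈ 0.9655

0.323 ≤ PN ≤ 0.966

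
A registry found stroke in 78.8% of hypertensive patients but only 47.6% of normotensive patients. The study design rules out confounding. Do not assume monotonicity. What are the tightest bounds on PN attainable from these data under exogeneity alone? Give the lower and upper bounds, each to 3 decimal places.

p₁ = 0.788, p₀ = 0.476.
Under exogeneity alone the bounds on PN are max{0,(p₁−p₀)/p₁} ≤ PN ≤ min{1,(1−p₀)/p₁}.
  lower = (p₁ − p₀)/p₁ = 0.312 / 0.788 ≈ 0.3959
  upper = min{1, (1 − p₀)/p₁} = 0.524 / 0.788 ≈ 0.6650

0.396 ≤ PN ≤ 0.665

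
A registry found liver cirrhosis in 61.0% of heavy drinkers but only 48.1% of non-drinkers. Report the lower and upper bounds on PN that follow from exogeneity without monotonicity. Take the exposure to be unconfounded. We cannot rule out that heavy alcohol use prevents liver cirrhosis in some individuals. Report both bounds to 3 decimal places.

0.211 ≤ PN ≤ 0.851

p₁ = 0.61, p₀ = 0.481.
Under exogeneity alone the bounds on PN are max{0,(p₁−p₀)/p₁} ≤ PN ≤ min{1,(1−p₀)/p₁}.
  lower = (p₁ − p₀)/p₁ = 0.129 / 0.61 ≈ 0.2115
  upper = min{1, (1 − p₀)/p₁} = 0.519 / 0.61 ≈ 0.8508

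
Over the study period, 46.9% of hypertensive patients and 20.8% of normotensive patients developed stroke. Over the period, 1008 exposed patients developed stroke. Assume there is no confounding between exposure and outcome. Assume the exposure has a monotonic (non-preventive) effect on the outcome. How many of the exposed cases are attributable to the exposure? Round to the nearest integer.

about 561 cases

p₁ = 0.469, p₀ = 0.208.
PN = (p₁ − p₀)/p₁ = (0.469 − 0.208) / 0.469 ≈ 0.55650.
Attributable cases ≈ PN × (exposed cases) = 0.55650 × 1008 ≈ 560.96.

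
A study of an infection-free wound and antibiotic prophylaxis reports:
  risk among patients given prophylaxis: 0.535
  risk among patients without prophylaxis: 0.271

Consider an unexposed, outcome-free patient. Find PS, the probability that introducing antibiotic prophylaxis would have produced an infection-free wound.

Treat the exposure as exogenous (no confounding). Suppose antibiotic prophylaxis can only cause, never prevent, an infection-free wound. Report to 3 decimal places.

Let p₁ = 0.535, p₀ = 0.271.
Under exogeneity and monotonicity, PS = (p₁ − p₀) / (1 − p₀).
PS = (0.535 − 0.271) / (1 − 0.271) = 0.264 / 0.729 ≈ 0.3621

PS ≈ 0.362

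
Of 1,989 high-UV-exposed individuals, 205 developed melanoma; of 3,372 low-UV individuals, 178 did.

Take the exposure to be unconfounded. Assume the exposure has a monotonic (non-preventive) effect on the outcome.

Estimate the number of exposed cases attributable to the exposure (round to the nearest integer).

about 100 cases

p₁ = P(outcome | exposed) = 205/1989 = 0.10307
p₀ = P(outcome | unexposed) = 178/3372 = 0.052788
PN = (p₁ − p₀)/p₁ = (0.10307 − 0.052788) / 0.10307 ≈ 0.48783.
Attributable cases ≈ PN × (exposed cases) = 0.48783 × 205 ≈ 100.01.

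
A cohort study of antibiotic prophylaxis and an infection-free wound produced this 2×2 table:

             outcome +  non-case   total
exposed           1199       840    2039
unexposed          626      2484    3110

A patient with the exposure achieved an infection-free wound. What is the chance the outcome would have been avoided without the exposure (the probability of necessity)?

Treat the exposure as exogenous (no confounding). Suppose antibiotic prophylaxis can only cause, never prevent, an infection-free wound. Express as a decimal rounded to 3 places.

PN ≈ 0.658

p₁ = P(outcome | exposed) = 1199/2039 = 0.58803
p₀ = P(outcome | unexposed) = 626/3110 = 0.20129
Under exogeneity and monotonicity, PN = (p₁ − p₀)/p₁.
PN = (0.58803 − 0.20129) / 0.58803 ≈ 0.6577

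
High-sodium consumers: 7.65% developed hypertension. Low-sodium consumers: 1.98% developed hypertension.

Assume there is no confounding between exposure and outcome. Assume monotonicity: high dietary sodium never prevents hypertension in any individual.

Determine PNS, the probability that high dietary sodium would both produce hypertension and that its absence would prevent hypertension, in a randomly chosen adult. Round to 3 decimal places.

p₁ = 0.0765, p₀ = 0.0198.
Under exogeneity and monotonicity, PNS = p₁ − p₀.
PNS = 0.0765 − 0.0198 = 0.0567

PNS ≈ 0.057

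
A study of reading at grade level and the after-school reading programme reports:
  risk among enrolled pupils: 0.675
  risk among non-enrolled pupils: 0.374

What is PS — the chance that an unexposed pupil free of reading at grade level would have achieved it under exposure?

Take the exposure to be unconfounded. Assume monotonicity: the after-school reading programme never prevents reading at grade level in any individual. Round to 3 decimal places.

PS ≈ 0.481

Let p₁ = 0.675, p₀ = 0.374.
Under exogeneity and monotonicity, PS = (p₁ − p₀) / (1 − p₀).
PS = (0.675 − 0.374) / (1 − 0.374) = 0.301 / 0.626 ≈ 0.4808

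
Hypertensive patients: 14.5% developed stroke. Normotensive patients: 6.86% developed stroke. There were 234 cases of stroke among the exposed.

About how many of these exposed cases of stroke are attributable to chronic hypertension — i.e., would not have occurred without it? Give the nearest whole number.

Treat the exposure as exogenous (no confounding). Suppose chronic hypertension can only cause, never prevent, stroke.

p₁ = 0.145, p₀ = 0.0686.
PN = (p₁ − p₀)/p₁ = (0.145 − 0.0686) / 0.145 ≈ 0.52690.
Attributable cases ≈ PN × (exposed cases) = 0.52690 × 234 ≈ 123.29.

about 123 cases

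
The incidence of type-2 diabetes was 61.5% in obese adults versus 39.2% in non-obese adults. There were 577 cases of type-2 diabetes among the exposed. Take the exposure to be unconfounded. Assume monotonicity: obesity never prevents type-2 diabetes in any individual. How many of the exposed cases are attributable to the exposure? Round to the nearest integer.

p₁ = 0.615, p₀ = 0.392.
PN = (p₁ − p₀)/p₁ = (0.615 − 0.392) / 0.615 ≈ 0.36260.
Attributable cases ≈ PN × (exposed cases) = 0.36260 × 577 ≈ 209.22.

about 209 cases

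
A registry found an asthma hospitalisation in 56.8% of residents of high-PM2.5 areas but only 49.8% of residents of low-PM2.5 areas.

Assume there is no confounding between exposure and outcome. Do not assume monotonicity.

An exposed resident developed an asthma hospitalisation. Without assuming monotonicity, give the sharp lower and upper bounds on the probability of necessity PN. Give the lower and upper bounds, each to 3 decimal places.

0.123 ≤ PN ≤ 0.884

p₁ = 0.568, p₀ = 0.498.
Under exogeneity alone the bounds on PN are max{0,(p₁−p₀)/p₁} ≤ PN ≤ min{1,(1−p₀)/p₁}.
  lower = (p₁ − p₀)/p₁ = 0.07 / 0.568 ≈ 0.1232
  upper = min{1, (1 − p₀)/p₁} = 0.502 / 0.568 ≈ 0.8838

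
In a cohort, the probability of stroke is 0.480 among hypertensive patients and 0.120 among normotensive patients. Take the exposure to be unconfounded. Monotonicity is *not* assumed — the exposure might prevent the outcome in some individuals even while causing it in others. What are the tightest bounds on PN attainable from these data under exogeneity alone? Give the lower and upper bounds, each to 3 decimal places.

0.750 ≤ PN ≤ 1.000

Let p₁ = 0.48, p₀ = 0.12.
Under exogeneity alone the bounds on PN are max{0,(p₁−p₀)/p₁} ≤ PN ≤ min{1,(1−p₀)/p₁}.
  lower = (p₁ − p₀)/p₁ = 0.36 / 0.48 ≈ 0.7500
  upper = min{1, (1 − p₀)/p₁} = 0.88 / 0.48 ≈ 1.8333 → capped at 1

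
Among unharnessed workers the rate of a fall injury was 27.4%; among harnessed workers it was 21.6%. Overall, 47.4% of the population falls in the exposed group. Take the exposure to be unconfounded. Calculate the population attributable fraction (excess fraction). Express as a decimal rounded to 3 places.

p₁ = 0.274, p₀ = 0.216.
Overall risk P(Y=1) = π·p₁ + (1−π)·p₀ = 0.474×0.274 + 0.526×0.216 = 0.24349.
Under exogeneity, PAF = [P(Y=1) − p₀] / P(Y=1).
PAF = (0.24349 − 0.216) / 0.24349 ≈ 0.1129

PAF ≈ 0.113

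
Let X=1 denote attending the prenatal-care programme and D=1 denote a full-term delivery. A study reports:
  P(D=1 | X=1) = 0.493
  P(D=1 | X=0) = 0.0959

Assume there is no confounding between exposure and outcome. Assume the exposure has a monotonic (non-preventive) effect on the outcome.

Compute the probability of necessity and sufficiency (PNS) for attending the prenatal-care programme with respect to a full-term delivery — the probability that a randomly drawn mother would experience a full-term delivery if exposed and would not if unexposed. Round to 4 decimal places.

PNS ≈ 0.3971

Let p₁ = 0.493, p₀ = 0.0959.
Under exogeneity and monotonicity, PNS = p₁ − p₀.
PNS = 0.493 − 0.0959 = 0.3971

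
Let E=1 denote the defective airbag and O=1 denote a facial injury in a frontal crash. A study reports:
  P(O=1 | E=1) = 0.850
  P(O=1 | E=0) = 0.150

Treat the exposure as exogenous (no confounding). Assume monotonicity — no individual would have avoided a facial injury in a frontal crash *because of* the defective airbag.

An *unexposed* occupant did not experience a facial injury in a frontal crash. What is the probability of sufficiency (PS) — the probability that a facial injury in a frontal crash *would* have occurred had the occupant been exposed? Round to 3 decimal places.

PS ≈ 0.824

Let p₁ = 0.85, p₀ = 0.15.
Under exogeneity and monotonicity, PS = (p₁ − p₀) / (1 − p₀).
PS = (0.85 − 0.15) / (1 − 0.15) = 0.7 / 0.85 ≈ 0.8235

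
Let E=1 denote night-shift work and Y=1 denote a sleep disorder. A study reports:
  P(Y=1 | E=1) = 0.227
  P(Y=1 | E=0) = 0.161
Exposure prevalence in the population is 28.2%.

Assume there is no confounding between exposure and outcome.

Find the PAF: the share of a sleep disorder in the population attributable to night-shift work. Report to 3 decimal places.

PAF ≈ 0.104

Let p₁ = 0.227, p₀ = 0.161.
Overall risk P(Y=1) = π·p₁ + (1−π)·p₀ = 0.282×0.227 + 0.718×0.161 = 0.17961.
Under exogeneity, PAF = [P(Y=1) − p₀] / P(Y=1).
PAF = (0.17961 − 0.161) / 0.17961 ≈ 0.1036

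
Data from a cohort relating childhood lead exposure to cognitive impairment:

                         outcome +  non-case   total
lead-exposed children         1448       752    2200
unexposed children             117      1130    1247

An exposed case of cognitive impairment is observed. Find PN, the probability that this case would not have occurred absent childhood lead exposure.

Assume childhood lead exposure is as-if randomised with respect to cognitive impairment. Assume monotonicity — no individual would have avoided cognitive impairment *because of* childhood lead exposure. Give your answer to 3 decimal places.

PN ≈ 0.857

p₁ = P(outcome | exposed) = 1448/2200 = 0.65818
p₀ = P(outcome | unexposed) = 117/1247 = 0.093825
Under exogeneity and monotonicity, PN = (p₁ − p₀) / p₁.
PN = (0.65818 − 0.093825) / 0.65818 = 0.56436 / 0.65818 ≈ 0.8574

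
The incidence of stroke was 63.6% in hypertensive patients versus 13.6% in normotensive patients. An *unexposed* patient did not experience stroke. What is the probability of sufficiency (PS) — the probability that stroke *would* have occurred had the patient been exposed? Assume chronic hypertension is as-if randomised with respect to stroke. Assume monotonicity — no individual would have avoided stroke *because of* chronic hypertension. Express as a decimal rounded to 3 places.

p₁ = 0.636, p₀ = 0.136.
Under exogeneity and monotonicity, PS = (p₁ − p₀) / (1 − p₀).
PS = (0.636 − 0.136) / (1 − 0.136) = 0.5 / 0.864 ≈ 0.5787

PS ≈ 0.579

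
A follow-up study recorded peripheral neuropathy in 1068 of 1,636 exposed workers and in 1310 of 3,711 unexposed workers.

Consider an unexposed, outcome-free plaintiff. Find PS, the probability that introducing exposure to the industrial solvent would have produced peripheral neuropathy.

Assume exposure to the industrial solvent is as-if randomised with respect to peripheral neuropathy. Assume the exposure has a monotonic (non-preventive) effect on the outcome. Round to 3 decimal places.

PS ≈ 0.463

p₁ = P(outcome | exposed) = 1068/1636 = 0.65281
p₀ = P(outcome | unexposed) = 1310/3711 = 0.353
Under exogeneity and monotonicity, PS = (p₁ − p₀) / (1 − p₀).
PS = (0.65281 − 0.353) / (1 − 0.353) = 0.29981 / 0.647 ≈ 0.4634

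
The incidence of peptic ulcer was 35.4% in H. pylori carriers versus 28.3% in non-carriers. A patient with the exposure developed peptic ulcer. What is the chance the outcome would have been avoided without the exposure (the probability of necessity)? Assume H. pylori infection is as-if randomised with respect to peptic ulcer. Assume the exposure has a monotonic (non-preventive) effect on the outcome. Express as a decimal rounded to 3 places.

PN ≈ 0.201

p₁ = 0.354, p₀ = 0.283.
Under exogeneity and monotonicity, PN = (p₁ − p₀) / p₁.
PN = (0.354 − 0.283) / 0.354 = 0.071 / 0.354 ≈ 0.2006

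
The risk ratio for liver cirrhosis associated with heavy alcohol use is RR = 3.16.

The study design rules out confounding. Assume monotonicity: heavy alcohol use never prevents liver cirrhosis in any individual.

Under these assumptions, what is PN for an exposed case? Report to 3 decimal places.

PN ≈ 0.684

Under exogeneity and monotonicity, PN = (RR − 1) / RR = 1 − 1/RR.
PN = (3.16 − 1) / 3.16 = 2.16 / 3.16 ≈ 0.6835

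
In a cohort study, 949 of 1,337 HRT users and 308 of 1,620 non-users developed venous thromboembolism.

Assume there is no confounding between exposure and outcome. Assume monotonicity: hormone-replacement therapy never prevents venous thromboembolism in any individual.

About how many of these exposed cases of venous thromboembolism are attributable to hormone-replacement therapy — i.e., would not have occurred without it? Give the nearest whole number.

about 695 cases

p₁ = P(outcome | exposed) = 949/1337 = 0.7098
p₀ = P(outcome | unexposed) = 308/1620 = 0.19012
PN = (p₁ − p₀)/p₁ = (0.7098 − 0.19012) / 0.7098 ≈ 0.73214.
Attributable cases ≈ PN × (exposed cases) = 0.73214 × 949 ≈ 694.80.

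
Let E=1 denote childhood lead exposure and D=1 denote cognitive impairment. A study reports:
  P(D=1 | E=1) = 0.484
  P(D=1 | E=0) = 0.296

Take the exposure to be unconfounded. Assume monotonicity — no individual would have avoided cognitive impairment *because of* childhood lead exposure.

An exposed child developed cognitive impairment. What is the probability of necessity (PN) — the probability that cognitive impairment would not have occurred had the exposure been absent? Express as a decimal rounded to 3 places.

Let p₁ = 0.484, p₀ = 0.296.
Under exogeneity and monotonicity, PN = (p₁ − p₀) / p₁.
PN = (0.484 − 0.296) / 0.484 = 0.188 / 0.484 ≈ 0.3884

PN ≈ 0.388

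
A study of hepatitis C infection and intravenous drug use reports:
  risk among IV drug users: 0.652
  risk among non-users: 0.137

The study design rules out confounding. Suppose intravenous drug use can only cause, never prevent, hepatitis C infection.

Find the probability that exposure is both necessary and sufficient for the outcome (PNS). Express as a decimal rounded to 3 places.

Let p₁ = 0.652, p₀ = 0.137.
Under exogeneity and monotonicity, PNS = p₁ − p₀.
PNS = 0.652 − 0.137 = 0.515

PNS ≈ 0.515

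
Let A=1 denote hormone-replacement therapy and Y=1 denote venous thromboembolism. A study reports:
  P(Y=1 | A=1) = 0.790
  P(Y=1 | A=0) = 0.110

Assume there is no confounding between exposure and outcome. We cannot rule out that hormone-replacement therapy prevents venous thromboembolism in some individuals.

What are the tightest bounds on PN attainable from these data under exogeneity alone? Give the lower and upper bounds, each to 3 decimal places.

0.861 ≤ PN ≤ 1.000

Let p₁ = 0.79, p₀ = 0.11.
Under exogeneity alone the bounds on PN are max{0,(p₁−p₀)/p₁} ≤ PN ≤ min{1,(1−p₀)/p₁}.
  lower = (p₁ − p₀)/p₁ = 0.68 / 0.79 ≈ 0.8608
  upper = min{1, (1 − p₀)/p₁} = 0.89 / 0.79 ≈ 1.1266 → capped at 1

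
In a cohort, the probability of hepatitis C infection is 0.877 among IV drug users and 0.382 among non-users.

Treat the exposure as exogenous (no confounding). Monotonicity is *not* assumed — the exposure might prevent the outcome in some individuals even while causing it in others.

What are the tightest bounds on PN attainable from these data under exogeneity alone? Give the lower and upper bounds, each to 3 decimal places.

Let p₁ = 0.877, p₀ = 0.382.
Under exogeneity alone the bounds on PN are max{0,(p₁−p₀)/p₁} ≤ PN ≤ min{1,(1−p₀)/p₁}.
  lower = (p₁ − p₀)/p₁ = 0.495 / 0.877 ≈ 0.5644
  upper = min{1, (1 − p₀)/p₁} = 0.618 / 0.877 ≈ 0.7047

0.564 ≤ PN ≤ 0.705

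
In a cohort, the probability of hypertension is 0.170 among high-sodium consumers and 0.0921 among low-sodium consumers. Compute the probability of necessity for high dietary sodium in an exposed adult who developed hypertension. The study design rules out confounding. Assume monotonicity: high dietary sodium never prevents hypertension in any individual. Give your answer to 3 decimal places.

Let p₁ = 0.17, p₀ = 0.0921.
Under exogeneity and monotonicity, PN = (p₁ − p₀) / p₁.
PN = (0.17 − 0.0921) / 0.17 = 0.0779 / 0.17 ≈ 0.4582

PN ≈ 0.458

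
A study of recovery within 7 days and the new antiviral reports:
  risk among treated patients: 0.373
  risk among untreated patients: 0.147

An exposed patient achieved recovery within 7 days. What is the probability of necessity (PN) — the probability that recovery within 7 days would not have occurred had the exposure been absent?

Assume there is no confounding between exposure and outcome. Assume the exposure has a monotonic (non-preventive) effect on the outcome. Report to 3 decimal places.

Let p₁ = 0.373, p₀ = 0.147.
Under exogeneity and monotonicity, PN = (p₁ − p₀) / p₁.
PN = (0.373 − 0.147) / 0.373 = 0.226 / 0.373 ≈ 0.6059

PN ≈ 0.606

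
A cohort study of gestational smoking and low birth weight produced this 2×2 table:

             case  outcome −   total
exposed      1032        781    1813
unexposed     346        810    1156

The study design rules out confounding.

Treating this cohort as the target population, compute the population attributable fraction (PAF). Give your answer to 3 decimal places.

PAF ≈ 0.355

p₁ = P(outcome | exposed) = 1032/1813 = 0.56922
p₀ = P(outcome | unexposed) = 346/1156 = 0.29931
Exposure prevalence π = 1813/2969 = 0.61064; overall risk P(Y=1) = 0.46413.
Under exogeneity, PAF = [P(Y=1) − p₀]/P(Y=1).
PAF = (0.46413 − 0.29931) / 0.46413 ≈ 0.3551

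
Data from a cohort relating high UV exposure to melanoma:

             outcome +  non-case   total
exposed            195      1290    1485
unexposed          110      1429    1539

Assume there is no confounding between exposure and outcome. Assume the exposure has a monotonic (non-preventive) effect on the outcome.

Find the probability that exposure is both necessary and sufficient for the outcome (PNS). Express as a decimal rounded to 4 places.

p₁ = P(outcome | exposed) = 195/1485 = 0.13131
p₀ = P(outcome | unexposed) = 110/1539 = 0.071475
Under exogeneity and monotonicity, PNS = p₁ − p₀.
PNS = 0.13131 − 0.071475 = 0.059838

PNS ≈ 0.0598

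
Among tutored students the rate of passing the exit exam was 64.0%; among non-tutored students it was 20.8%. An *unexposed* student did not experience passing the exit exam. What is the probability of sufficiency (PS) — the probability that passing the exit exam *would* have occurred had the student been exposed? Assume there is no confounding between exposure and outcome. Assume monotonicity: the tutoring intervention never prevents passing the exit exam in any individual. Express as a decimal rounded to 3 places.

PS ≈ 0.545

p₁ = 0.64, p₀ = 0.208.
Under exogeneity and monotonicity, PS = (p₁ − p₀) / (1 − p₀).
PS = (0.64 − 0.208) / (1 − 0.208) = 0.432 / 0.792 ≈ 0.5455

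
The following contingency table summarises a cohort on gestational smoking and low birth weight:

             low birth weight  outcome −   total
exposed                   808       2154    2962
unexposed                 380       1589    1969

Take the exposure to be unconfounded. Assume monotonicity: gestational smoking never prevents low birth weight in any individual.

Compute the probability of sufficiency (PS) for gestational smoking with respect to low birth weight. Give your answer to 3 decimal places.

p₁ = P(outcome | exposed) = 808/2962 = 0.27279
p₀ = P(outcome | unexposed) = 380/1969 = 0.19299
Under exogeneity and monotonicity, PS = (p₁ − p₀)/(1 − p₀).
PS = (0.27279 − 0.19299) / 0.80701 ≈ 0.0989

PS ≈ 0.099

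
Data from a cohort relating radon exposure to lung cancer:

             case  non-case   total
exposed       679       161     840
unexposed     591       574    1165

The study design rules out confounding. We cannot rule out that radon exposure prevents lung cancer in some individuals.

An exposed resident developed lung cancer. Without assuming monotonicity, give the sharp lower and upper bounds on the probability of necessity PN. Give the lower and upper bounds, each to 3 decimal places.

0.372 ≤ PN ≤ 0.610

p₁ = P(outcome | exposed) = 679/840 = 0.80833
p₀ = P(outcome | unexposed) = 591/1165 = 0.5073
Under exogeneity alone the bounds on PN are max{0,(p₁−p₀)/p₁} ≤ PN ≤ min{1,(1−p₀)/p₁}.
  lower = (p₁ − p₀)/p₁ = 0.30104 / 0.80833 ≈ 0.3724
  upper = min{1, (1 − p₀)/p₁} = 0.4927 / 0.80833 ≈ 0.6095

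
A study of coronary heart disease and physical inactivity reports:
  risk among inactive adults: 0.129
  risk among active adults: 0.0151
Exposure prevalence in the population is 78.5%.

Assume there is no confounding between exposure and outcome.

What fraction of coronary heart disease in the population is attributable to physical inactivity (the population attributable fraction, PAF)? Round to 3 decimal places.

PAF ≈ 0.856

Let p₁ = 0.129, p₀ = 0.0151.
Overall risk P(Y=1) = π·p₁ + (1−π)·p₀ = 0.785×0.129 + 0.215×0.0151 = 0.10451.
Under exogeneity, PAF = [P(Y=1) − p₀] / P(Y=1).
PAF = (0.10451 − 0.0151) / 0.10451 ≈ 0.8555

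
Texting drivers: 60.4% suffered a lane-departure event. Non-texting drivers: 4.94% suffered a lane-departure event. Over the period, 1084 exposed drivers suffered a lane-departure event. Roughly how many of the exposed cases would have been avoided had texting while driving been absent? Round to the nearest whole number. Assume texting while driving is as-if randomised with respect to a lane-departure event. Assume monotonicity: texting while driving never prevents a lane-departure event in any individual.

about 995 cases

p₁ = 0.604, p₀ = 0.0494.
PN = (p₁ − p₀)/p₁ = (0.604 − 0.0494) / 0.604 ≈ 0.91821.
Attributable cases ≈ PN × (exposed cases) = 0.91821 × 1084 ≈ 995.34.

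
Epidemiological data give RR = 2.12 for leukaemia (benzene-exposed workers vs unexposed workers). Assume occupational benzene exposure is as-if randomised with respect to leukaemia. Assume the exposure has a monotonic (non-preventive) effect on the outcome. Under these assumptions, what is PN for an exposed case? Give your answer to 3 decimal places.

Under exogeneity and monotonicity, PN = (RR − 1) / RR = 1 − 1/RR.
PN = (2.12 − 1) / 2.12 = 1.12 / 2.12 ≈ 0.5283

PN ≈ 0.528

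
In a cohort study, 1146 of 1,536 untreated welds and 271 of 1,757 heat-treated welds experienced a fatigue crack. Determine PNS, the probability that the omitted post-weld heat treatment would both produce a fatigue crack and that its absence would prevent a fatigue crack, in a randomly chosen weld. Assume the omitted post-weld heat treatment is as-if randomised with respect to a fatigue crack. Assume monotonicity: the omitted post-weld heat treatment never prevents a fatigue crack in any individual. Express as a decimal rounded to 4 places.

PNS ≈ 0.5919

p₁ = P(outcome | exposed) = 1146/1536 = 0.74609
p₀ = P(outcome | unexposed) = 271/1757 = 0.15424
Under exogeneity and monotonicity, PNS = p₁ − p₀.
PNS = 0.74609 − 0.15424 = 0.59185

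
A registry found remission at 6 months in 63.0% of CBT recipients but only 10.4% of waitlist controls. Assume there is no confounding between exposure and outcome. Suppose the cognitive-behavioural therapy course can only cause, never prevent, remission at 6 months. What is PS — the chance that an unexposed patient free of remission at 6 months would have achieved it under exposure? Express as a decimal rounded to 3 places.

p₁ = 0.63, p₀ = 0.104.
Under exogeneity and monotonicity, PS = (p₁ − p₀) / (1 − p₀).
PS = (0.63 − 0.104) / (1 − 0.104) = 0.526 / 0.896 ≈ 0.5871

PS ≈ 0.587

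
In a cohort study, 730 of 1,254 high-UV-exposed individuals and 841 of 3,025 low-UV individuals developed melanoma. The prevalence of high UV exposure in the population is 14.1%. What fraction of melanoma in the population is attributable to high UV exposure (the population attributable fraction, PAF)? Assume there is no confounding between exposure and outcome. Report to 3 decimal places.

PAF ≈ 0.134

p₁ = P(outcome | exposed) = 730/1254 = 0.58214
p₀ = P(outcome | unexposed) = 841/3025 = 0.27802
Overall risk P(Y=1) = π·p₁ + (1−π)·p₀ = 0.141×0.58214 + 0.859×0.27802 = 0.3209.
Under exogeneity, PAF = [P(Y=1) − p₀] / P(Y=1).
PAF = (0.3209 − 0.27802) / 0.3209 ≈ 0.1336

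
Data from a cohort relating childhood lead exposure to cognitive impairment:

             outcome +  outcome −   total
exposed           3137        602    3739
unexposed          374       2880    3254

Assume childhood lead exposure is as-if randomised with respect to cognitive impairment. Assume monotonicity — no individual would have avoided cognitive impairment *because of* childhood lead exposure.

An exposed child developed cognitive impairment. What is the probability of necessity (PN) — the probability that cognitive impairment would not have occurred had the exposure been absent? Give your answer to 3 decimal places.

p₁ = P(outcome | exposed) = 3137/3739 = 0.83899
p₀ = P(outcome | unexposed) = 374/3254 = 0.11494
Under exogeneity and monotonicity, PN = (p₁ − p₀)/p₁.
PN = (0.83899 − 0.11494) / 0.83899 ≈ 0.8630

PN ≈ 0.863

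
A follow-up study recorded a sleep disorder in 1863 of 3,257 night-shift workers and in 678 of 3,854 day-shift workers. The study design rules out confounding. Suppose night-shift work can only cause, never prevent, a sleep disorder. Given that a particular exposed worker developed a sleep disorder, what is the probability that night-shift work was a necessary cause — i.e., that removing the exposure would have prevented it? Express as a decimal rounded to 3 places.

PN ≈ 0.692

p₁ = P(outcome | exposed) = 1863/3257 = 0.572
p₀ = P(outcome | unexposed) = 678/3854 = 0.17592
Under exogeneity and monotonicity, PN = (p₁ − p₀) / p₁.
PN = (0.572 − 0.17592) / 0.572 = 0.39608 / 0.572 ≈ 0.6924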